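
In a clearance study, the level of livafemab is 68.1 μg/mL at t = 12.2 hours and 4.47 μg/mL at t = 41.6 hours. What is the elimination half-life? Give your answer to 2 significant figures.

Over Δt = 41.6 − 12.2 = 29.4 hours, the level fell by a factor of 68.1/4.47 ≈ 15.235.
n = log₂(15.235) ≈ 3.9293 half-lives, so t½ = 29.4/3.9293 ≈ 7.4822 hours.

7.5 hours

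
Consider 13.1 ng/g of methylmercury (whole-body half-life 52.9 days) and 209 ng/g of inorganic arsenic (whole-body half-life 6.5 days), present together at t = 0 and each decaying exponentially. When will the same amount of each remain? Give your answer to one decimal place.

29.6 days

Set 13.1·(1/2)^(t/52.9) = 209·(1/2)^(t/6.5).
Taking log₂: log₂(13.1/209) = t·(1/52.9 − 1/6.5).
log₂(0.062679) = -3.9959; 1/52.9 − 1/6.5 = -0.13494.
t = -3.9959 / -0.13494 ≈ 29.612 days.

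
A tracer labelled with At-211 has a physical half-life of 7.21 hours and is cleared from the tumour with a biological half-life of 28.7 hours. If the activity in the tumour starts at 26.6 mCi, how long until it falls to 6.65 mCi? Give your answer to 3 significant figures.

1/t_eff = 1/t_phys + 1/t_biol = 1/7.21 + 1/28.7 = 0.17354 per hour.
t_eff = 7.21 × 28.7 / (7.21 + 28.7) ≈ 5.7624 hours.
n = log₂(26.6/6.65) ≈ 2; t = 2 × 5.7624 ≈ 11.525 hours.

11.5 hours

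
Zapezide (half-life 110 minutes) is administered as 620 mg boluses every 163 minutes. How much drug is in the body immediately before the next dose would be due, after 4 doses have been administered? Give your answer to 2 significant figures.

The 4 doses were given 652, 489, 326, 163 minutes ago.
Total = 620·(1/2)^(652/110) + 620·(1/2)^(489/110) + 620·(1/2)^(326/110) + 620·(1/2)^(163/110)
      = 10.188 + 28.456 + 79.478 + 221.98 ≈ 340.11 mg.

340 mg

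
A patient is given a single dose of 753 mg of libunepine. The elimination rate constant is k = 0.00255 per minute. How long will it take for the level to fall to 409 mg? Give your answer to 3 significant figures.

239 minutes

t½ = ln 2 / k = 0.69315 / 0.00255 ≈ 271.82 minutes.
Fraction remaining = 409/753 ≈ 0.54316.
n = log₂(753/409) = ln(1.8411)/ln 2 ≈ 0.88055 half-lives.
t = n × t½ = 0.88055 × 271.82 ≈ 239.35 minutes.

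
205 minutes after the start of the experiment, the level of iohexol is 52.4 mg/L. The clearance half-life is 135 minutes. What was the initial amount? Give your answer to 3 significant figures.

Number of half-lives elapsed: n = 205/135 ≈ 1.5185.
A₀ = A × 2^n = 52.4 × 2^1.5185 = 52.4 × 2.865 ≈ 150.12 mg/L.

150 mg/L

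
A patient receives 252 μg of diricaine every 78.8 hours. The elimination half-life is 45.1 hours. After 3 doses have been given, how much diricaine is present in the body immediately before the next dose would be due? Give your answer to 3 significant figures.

The 3 doses were given 236.4, 157.6, 78.8 hours ago.
Total = 252·(1/2)^(236.4/45.1) + 252·(1/2)^(157.6/45.1) + 252·(1/2)^(78.8/45.1)
      = 6.6603 + 22.36 + 75.064 ≈ 104.08 μg.

104 μg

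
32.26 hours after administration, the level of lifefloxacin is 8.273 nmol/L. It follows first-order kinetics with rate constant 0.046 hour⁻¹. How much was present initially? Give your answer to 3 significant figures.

t½ = ln 2 / k = 0.69315 / 0.046 ≈ 15.068 hours.
Number of half-lives elapsed: n = 32.26/15.068 ≈ 2.1409.
A₀ = A × 2^n = 8.273 × 2^2.1409 = 8.273 × 4.4104 ≈ 36.487 nmol/L.

36.5 nmol/L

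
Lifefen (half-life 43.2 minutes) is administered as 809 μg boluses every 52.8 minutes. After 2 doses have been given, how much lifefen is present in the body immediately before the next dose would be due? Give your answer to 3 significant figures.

495 μg

The 2 doses were given 105.6, 52.8 minutes ago.
Total = 809·(1/2)^(105.6/43.2) + 809·(1/2)^(52.8/43.2)
      = 148.63 + 346.76 ≈ 495.38 μg.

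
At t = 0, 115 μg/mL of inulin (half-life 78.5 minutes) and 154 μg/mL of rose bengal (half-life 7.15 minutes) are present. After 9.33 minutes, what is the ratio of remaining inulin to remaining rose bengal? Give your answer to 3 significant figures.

inulin: 115 × (1/2)^(9.33/78.5) = 115 × (1/2)^0.11885 ≈ 105.91 μg/mL.
rose bengal: 154 × (1/2)^(9.33/7.15) = 154 × (1/2)^1.3049 ≈ 62.332 μg/mL.
Ratio ≈ 105.91 / 62.332 ≈ 1.6991.

1.70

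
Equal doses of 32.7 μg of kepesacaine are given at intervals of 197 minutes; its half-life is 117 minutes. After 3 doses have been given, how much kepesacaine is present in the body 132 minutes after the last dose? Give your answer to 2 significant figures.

21 μg

The 3 doses were given 526, 329, 132 minutes ago.
Total = 32.7·(1/2)^(526/117) + 32.7·(1/2)^(329/117) + 32.7·(1/2)^(132/117)
      = 1.4494 + 4.6565 + 14.96 ≈ 21.066 μg.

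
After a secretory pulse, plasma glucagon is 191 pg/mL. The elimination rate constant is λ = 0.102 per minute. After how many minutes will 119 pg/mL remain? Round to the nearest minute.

t½ = ln 2 / λ = 0.69315 / 0.102 ≈ 6.7956 minutes.
Fraction remaining = 119/191 ≈ 0.62304.
n = log₂(191/119) = ln(1.605)/ln 2 ≈ 0.68261 half-lives.
t = n × t½ = 0.68261 × 6.7956 ≈ 4.6387 minutes.

5 minutes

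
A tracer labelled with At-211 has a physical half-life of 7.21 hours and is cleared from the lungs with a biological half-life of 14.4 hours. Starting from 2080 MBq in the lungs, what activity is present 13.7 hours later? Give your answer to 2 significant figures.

1/t_eff = 1/t_phys + 1/t_biol = 1/7.21 + 1/14.4 = 0.20814 per hour.
t_eff = 7.21 × 14.4 / (7.21 + 14.4) ≈ 4.8044 hours.
Remaining = 2080 × (1/2)^(13.7/4.8044) = 2080 × (1/2)^2.8515 ≈ 288.18 MBq.

290 MBq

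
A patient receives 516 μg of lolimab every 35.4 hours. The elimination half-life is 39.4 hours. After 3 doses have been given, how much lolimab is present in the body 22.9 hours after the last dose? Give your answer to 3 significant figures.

629 μg

The 3 doses were given 93.7, 58.3, 22.9 hours ago.
Total = 516·(1/2)^(93.7/39.4) + 516·(1/2)^(58.3/39.4) + 516·(1/2)^(22.9/39.4)
      = 99.254 + 185.02 + 344.89 ≈ 629.17 μg.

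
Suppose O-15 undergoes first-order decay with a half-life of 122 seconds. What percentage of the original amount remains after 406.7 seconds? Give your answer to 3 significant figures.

n = 406.7/122 ≈ 3.3336 half-lives.
Fraction remaining = (1/2)^3.3336 ≈ 0.099194, i.e. 9.9194%.

9.92%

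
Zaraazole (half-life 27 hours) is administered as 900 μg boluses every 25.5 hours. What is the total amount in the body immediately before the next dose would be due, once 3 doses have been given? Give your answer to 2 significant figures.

840 μg

The 3 doses were given 76.5, 51, 25.5 hours ago.
Total = 900·(1/2)^(76.5/27) + 900·(1/2)^(51/27) + 900·(1/2)^(25.5/27)
      = 126.28 + 243.01 + 467.67 ≈ 836.96 μg.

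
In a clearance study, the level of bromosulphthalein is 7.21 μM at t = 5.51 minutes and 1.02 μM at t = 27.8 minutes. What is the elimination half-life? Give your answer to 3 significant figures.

7.90 minutes

Over Δt = 27.8 − 5.51 = 22.29 minutes, the level fell by a factor of 7.21/1.02 ≈ 7.0686.
n = log₂(7.0686) ≈ 2.8214 half-lives, so t½ = 22.29/2.8214 ≈ 7.9002 minutes.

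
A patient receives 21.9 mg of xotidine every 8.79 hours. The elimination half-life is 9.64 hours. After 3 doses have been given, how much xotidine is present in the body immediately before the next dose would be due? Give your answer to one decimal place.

21.1 mg

The 3 doses were given 26.37, 17.58, 8.79 hours ago.
Total = 21.9·(1/2)^(26.37/9.64) + 21.9·(1/2)^(17.58/9.64) + 21.9·(1/2)^(8.79/9.64)
      = 3.2884 + 6.1869 + 11.64 ≈ 21.115 mg.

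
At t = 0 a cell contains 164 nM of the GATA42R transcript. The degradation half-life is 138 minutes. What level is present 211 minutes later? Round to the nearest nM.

57 nM

Number of half-lives: n = 211/138 ≈ 1.529.
Remaining = 164 × (1/2)^1.529 = 164 × 0.34652 ≈ 56.829 nM.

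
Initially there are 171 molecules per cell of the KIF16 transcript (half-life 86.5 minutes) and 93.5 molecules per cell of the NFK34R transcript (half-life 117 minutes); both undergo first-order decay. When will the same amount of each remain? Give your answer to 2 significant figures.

290 minutes

Set 171·(1/2)^(t/86.5) = 93.5·(1/2)^(t/117).
Taking log₂: log₂(171/93.5) = t·(1/86.5 − 1/117).
log₂(1.8289) = 0.87096; 1/86.5 − 1/117 = 0.0030137.
t = 0.87096 / 0.0030137 ≈ 289 minutes.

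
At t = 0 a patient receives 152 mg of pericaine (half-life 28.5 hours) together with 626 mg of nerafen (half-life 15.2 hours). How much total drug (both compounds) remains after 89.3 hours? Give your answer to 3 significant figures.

pericaine: 152 × (1/2)^(89.3/28.5) = 152 × (1/2)^3.1333 ≈ 17.323 mg.
nerafen: 626 × (1/2)^(89.3/15.2) = 626 × (1/2)^5.875 ≈ 10.667 mg.
Total = 17.323 + 10.667 ≈ 27.989 mg.

28.0 mg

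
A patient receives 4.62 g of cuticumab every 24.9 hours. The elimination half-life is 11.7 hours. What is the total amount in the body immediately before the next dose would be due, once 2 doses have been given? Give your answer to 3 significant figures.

1.30 g

The 2 doses were given 49.8, 24.9 hours ago.
Total = 4.62·(1/2)^(49.8/11.7) + 4.62·(1/2)^(24.9/11.7)
      = 0.24173 + 1.0568 ≈ 1.2985 g.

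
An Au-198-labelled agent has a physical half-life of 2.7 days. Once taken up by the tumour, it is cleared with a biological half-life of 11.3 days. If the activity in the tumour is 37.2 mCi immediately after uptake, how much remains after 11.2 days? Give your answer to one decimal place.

1.1 mCi

1/t_eff = 1/t_phys + 1/t_biol = 1/2.7 + 1/11.3 = 0.45887 per day.
t_eff = 2.7 × 11.3 / (2.7 + 11.3) ≈ 2.1793 days.
Remaining = 37.2 × (1/2)^(11.2/2.1793) = 37.2 × (1/2)^5.1393 ≈ 1.0555 mCi.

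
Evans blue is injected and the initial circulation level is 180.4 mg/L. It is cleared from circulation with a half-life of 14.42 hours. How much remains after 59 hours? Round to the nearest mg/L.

Number of half-lives: n = 59/14.42 ≈ 4.0915.
Remaining = 180.4 × (1/2)^4.0915 = 180.4 × 0.058658 ≈ 10.582 mg/L.

11 mg/L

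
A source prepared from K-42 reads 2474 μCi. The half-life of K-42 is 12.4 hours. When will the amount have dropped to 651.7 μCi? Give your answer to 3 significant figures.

Fraction remaining = 651.7/2474 ≈ 0.26342.
n = log₂(2474/651.7) = ln(3.7962)/ln 2 ≈ 1.9246 half-lives.
t = n × t½ = 1.9246 × 12.4 ≈ 23.865 hours.

23.9 hours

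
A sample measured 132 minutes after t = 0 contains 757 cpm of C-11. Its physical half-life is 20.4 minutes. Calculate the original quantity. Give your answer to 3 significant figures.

Number of half-lives elapsed: n = 132/20.4 ≈ 6.4706.
A₀ = A × 2^n = 757 × 2^6.4706 = 757 × 88.683 ≈ 67133 cpm.

67100 cpm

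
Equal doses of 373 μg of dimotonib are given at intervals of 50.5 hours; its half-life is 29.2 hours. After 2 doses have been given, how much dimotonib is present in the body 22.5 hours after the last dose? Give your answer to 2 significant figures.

The 2 doses were given 73, 22.5 hours ago.
Total = 373·(1/2)^(73/29.2) + 373·(1/2)^(22.5/29.2)
      = 65.938 + 218.65 ≈ 284.59 μg.

280 μg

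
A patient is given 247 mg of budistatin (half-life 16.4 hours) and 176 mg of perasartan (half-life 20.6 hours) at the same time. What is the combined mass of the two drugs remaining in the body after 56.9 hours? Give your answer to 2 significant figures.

budistatin: 247 × (1/2)^(56.9/16.4) = 247 × (1/2)^3.4695 ≈ 22.298 mg.
perasartan: 176 × (1/2)^(56.9/20.6) = 176 × (1/2)^2.7621 ≈ 25.943 mg.
Total = 22.298 + 25.943 ≈ 48.242 mg.

48 mg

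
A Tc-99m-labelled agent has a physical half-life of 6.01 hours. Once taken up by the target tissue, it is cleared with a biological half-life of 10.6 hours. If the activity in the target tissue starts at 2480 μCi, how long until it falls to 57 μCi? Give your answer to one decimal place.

20.9 hours

1/t_eff = 1/t_phys + 1/t_biol = 1/6.01 + 1/10.6 = 0.26073 per hour.
t_eff = 6.01 × 10.6 / (6.01 + 10.6) ≈ 3.8354 hours.
n = log₂(2480/57) ≈ 5.4432; t = 5.4432 × 3.8354 ≈ 20.877 hours.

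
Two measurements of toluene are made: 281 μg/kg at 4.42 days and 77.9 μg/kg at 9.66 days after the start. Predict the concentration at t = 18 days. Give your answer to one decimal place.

10.1 μg/kg

Over Δt = 9.66 − 4.42 = 5.24 days, the level fell by a factor of 281/77.9 ≈ 3.6072.
n = log₂(3.6072) ≈ 1.8509 half-lives, so t½ = 5.24/1.8509 ≈ 2.8311 days.
From t = 9.66 to t = 18: 77.9 × (1/2)^((18−9.66)/2.8311) ≈ 10.11 μg/kg.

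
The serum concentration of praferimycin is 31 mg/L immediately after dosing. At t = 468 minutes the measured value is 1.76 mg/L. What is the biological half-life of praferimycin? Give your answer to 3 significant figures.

A/A₀ = 1.76/31 ≈ 0.056774.
n = log₂(17.614) ≈ 4.1386 half-lives elapsed in 468 minutes.
t½ = 468/4.1386 ≈ 113.08 minutes.

113 minutes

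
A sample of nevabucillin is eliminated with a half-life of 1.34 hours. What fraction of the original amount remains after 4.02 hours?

n = 4.02/1.34 ≈ 3 half-lives.
Fraction remaining = (1/2)^3 ≈ 0.125.

0.125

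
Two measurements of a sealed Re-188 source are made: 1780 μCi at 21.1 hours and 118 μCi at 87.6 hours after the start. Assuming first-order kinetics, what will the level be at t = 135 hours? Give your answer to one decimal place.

Over Δt = 87.6 − 21.1 = 66.5 hours, the level fell by a factor of 1780/118 ≈ 15.085.
n = log₂(15.085) ≈ 3.915 half-lives, so t½ = 66.5/3.915 ≈ 16.986 hours.
From t = 87.6 to t = 135: 118 × (1/2)^((135−87.6)/16.986) ≈ 17.055 μCi.

17.1 μCi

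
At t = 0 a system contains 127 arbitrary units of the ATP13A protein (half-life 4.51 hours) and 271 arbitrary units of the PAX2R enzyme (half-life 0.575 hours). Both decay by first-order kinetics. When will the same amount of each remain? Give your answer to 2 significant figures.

Set 127·(1/2)^(t/4.51) = 271·(1/2)^(t/0.575).
Taking log₂: log₂(127/271) = t·(1/4.51 − 1/0.575).
log₂(0.46863) = -1.0935; 1/4.51 − 1/0.575 = -1.5174.
t = -1.0935 / -1.5174 ≈ 0.72062 hours.

0.72 hours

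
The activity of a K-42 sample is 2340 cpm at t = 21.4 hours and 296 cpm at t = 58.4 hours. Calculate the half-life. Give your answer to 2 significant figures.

Over Δt = 58.4 − 21.4 = 37 hours, the level fell by a factor of 2340/296 ≈ 7.9054.
n = log₂(7.9054) ≈ 2.9828 half-lives, so t½ = 37/2.9828 ≈ 12.404 hours.

12 hours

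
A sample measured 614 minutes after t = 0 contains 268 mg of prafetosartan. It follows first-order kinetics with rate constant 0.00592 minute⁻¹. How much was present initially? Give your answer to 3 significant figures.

10200 mg

t½ = ln 2 / k = 0.69315 / 0.00592 ≈ 117.09 minutes.
Number of half-lives elapsed: n = 614/117.09 ≈ 5.244.
A₀ = A × 2^n = 268 × 2^5.244 = 268 × 37.897 ≈ 10156 mg.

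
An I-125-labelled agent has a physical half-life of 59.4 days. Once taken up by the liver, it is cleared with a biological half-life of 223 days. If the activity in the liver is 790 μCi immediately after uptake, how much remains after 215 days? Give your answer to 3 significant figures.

32.9 μCi

1/t_eff = 1/t_phys + 1/t_biol = 1/59.4 + 1/223 = 0.021319 per day.
t_eff = 59.4 × 223 / (59.4 + 223) ≈ 46.906 days.
Remaining = 790 × (1/2)^(215/46.906) = 790 × (1/2)^4.5837 ≈ 32.947 μCi.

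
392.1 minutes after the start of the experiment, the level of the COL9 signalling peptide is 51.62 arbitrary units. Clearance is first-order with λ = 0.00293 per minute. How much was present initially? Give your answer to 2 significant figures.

t½ = ln 2 / λ = 0.69315 / 0.00293 ≈ 236.57 minutes.
Number of half-lives elapsed: n = 392.1/236.57 ≈ 1.6574.
A₀ = A × 2^n = 51.62 × 2^1.6574 = 51.62 × 3.1546 ≈ 162.84 arbitrary units.

160 arbitrary units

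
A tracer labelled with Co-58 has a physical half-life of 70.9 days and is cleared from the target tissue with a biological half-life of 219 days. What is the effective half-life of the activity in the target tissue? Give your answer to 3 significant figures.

1/t_eff = 1/t_phys + 1/t_biol = 1/70.9 + 1/219 = 0.018671 per day.
t_eff = 70.9 × 219 / (70.9 + 219) ≈ 53.56 days.

53.6 days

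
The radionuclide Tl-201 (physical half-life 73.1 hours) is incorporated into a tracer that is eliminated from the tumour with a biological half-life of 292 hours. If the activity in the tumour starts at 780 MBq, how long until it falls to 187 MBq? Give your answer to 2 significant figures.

120 hours

1/t_eff = 1/t_phys + 1/t_biol = 1/73.1 + 1/292 = 0.017105 per hour.
t_eff = 73.1 × 292 / (73.1 + 292) ≈ 58.464 hours.
n = log₂(780/187) ≈ 2.0604; t = 2.0604 × 58.464 ≈ 120.46 hours.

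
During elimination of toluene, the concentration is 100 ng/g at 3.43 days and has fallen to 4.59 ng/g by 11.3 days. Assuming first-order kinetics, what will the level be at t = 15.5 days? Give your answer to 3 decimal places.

0.886 ng/g

Over Δt = 11.3 − 3.43 = 7.87 days, the level fell by a factor of 100/4.59 ≈ 21.786.
n = log₂(21.786) ≈ 4.4454 half-lives, so t½ = 7.87/4.4454 ≈ 1.7704 days.
From t = 11.3 to t = 15.5: 4.59 × (1/2)^((15.5−11.3)/1.7704) ≈ 0.88646 ng/g.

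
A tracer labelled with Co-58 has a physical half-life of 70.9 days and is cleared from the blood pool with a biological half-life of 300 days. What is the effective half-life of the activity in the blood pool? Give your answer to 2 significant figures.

1/t_eff = 1/t_phys + 1/t_biol = 1/70.9 + 1/300 = 0.017438 per day.
t_eff = 70.9 × 300 / (70.9 + 300) ≈ 57.347 days.

57 days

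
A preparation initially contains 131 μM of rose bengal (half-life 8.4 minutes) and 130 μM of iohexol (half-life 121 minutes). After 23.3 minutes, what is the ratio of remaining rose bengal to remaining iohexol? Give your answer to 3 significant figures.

rose bengal: 131 × (1/2)^(23.3/8.4) = 131 × (1/2)^2.7738 ≈ 19.155 μM.
iohexol: 130 × (1/2)^(23.3/121) = 130 × (1/2)^0.19256 ≈ 113.76 μM.
Ratio ≈ 19.155 / 113.76 ≈ 0.16838.

0.168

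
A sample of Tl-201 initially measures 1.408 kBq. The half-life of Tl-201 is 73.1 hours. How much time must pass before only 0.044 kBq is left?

365.5 hours

0.044/1.408 = 1/32, so 5 half-lives have elapsed.
t = 5 × 73.1 = 365.5 hours.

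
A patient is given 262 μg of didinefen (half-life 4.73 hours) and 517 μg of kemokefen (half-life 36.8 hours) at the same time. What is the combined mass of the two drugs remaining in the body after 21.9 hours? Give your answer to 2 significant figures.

350 μg

didinefen: 262 × (1/2)^(21.9/4.73) = 262 × (1/2)^4.63 ≈ 10.581 μg.
kemokefen: 517 × (1/2)^(21.9/36.8) = 517 × (1/2)^0.59511 ≈ 342.25 μg.
Total = 10.581 + 342.25 ≈ 352.83 μg.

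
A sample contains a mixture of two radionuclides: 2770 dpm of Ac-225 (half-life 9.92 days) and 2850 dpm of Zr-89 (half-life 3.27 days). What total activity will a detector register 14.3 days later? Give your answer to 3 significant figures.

1160 dpm

Ac-225: 2770 × (1/2)^(14.3/9.92) = 2770 × (1/2)^1.4415 ≈ 1019.8 dpm.
Zr-89: 2850 × (1/2)^(14.3/3.27) = 2850 × (1/2)^4.3731 ≈ 137.54 dpm.
Total = 1019.8 + 137.54 ≈ 1157.4 dpm.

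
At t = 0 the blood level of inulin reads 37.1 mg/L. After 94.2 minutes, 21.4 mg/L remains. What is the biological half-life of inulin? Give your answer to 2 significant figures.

A/A₀ = 21.4/37.1 ≈ 0.57682.
n = log₂(1.7336) ≈ 0.79381 half-lives elapsed in 94.2 minutes.
t½ = 94.2/0.79381 ≈ 118.67 minutes.

120 minutes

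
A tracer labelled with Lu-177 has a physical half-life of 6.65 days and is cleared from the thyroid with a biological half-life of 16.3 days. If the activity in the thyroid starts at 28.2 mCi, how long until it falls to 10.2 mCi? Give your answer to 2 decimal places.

6.93 days

1/t_eff = 1/t_phys + 1/t_biol = 1/6.65 + 1/16.3 = 0.21173 per day.
t_eff = 6.65 × 16.3 / (6.65 + 16.3) ≈ 4.7231 days.
n = log₂(28.2/10.2) ≈ 1.4671; t = 1.4671 × 4.7231 ≈ 6.9294 days.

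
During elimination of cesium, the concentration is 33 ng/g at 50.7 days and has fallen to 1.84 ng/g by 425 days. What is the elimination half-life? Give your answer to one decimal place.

Over Δt = 425 − 50.7 = 374.3 days, the level fell by a factor of 33/1.84 ≈ 17.935.
n = log₂(17.935) ≈ 4.1647 half-lives, so t½ = 374.3/4.1647 ≈ 89.875 days.

89.9 days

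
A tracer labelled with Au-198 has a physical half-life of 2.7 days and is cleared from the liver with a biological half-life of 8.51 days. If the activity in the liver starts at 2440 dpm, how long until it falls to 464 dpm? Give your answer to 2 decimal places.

4.91 days

1/t_eff = 1/t_phys + 1/t_biol = 1/2.7 + 1/8.51 = 0.48788 per day.
t_eff = 2.7 × 8.51 / (2.7 + 8.51) ≈ 2.0497 days.
n = log₂(2440/464) ≈ 2.3947; t = 2.3947 × 2.0497 ≈ 4.9084 days.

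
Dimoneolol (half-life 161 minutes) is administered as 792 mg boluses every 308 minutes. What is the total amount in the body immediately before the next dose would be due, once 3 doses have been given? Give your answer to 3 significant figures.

281 mg

The 3 doses were given 924, 616, 308 minutes ago.
Total = 792·(1/2)^(924/161) + 792·(1/2)^(616/161) + 792·(1/2)^(308/161)
      = 14.828 + 55.842 + 210.3 ≈ 280.97 mg.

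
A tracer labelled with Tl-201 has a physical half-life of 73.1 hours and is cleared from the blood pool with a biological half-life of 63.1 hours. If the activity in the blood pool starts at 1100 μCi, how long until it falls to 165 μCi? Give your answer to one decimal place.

1/t_eff = 1/t_phys + 1/t_biol = 1/73.1 + 1/63.1 = 0.029528 per hour.
t_eff = 73.1 × 63.1 / (73.1 + 63.1) ≈ 33.866 hours.
n = log₂(1100/165) ≈ 2.737; t = 2.737 × 33.866 ≈ 92.691 hours.

92.7 hours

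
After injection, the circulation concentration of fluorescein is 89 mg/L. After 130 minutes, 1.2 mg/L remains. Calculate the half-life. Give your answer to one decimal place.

20.9 minutes

A/A₀ = 1.2/89 ≈ 0.013483.
n = log₂(74.167) ≈ 6.2127 half-lives elapsed in 130 minutes.
t½ = 130/6.2127 ≈ 20.925 minutes.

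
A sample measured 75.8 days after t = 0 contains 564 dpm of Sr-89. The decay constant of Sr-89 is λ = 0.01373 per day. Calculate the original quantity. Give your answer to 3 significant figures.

t½ = ln 2 / λ = 0.69315 / 0.01373 ≈ 50.484 days.
Number of half-lives elapsed: n = 75.8/50.484 ≈ 1.5015.
A₀ = A × 2^n = 564 × 2^1.5015 = 564 × 2.8313 ≈ 1596.9 dpm.

1600 dpm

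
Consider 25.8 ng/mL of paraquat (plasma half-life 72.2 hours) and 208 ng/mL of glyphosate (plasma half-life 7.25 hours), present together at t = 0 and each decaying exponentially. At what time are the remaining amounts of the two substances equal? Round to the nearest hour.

24 hours

Set 25.8·(1/2)^(t/72.2) = 208·(1/2)^(t/7.25).
Taking log₂: log₂(25.8/208) = t·(1/72.2 − 1/7.25).
log₂(0.12404) = -3.0111; 1/72.2 − 1/7.25 = -0.12408.
t = -3.0111 / -0.12408 ≈ 24.268 hours.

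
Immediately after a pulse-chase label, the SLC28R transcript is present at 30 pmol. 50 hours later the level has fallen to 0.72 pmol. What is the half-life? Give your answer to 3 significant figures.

A/A₀ = 0.72/30 ≈ 0.024.
n = log₂(41.667) ≈ 5.3808 half-lives elapsed in 50 hours.
t½ = 50/5.3808 ≈ 9.2923 hours.

9.29 hours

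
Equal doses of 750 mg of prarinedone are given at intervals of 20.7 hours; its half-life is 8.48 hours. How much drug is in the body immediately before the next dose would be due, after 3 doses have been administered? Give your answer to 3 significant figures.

168 mg

The 3 doses were given 62.1, 41.4, 20.7 hours ago.
Total = 750·(1/2)^(62.1/8.48) + 750·(1/2)^(41.4/8.48) + 750·(1/2)^(20.7/8.48)
      = 4.6837 + 25.434 + 138.11 ≈ 168.23 mg.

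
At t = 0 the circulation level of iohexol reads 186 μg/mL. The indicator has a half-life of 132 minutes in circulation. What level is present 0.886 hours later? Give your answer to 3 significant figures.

Convert the elapsed time: 0.886 hours = 53.16 minutes.
Number of half-lives: n = 53.16/132 ≈ 0.40273.
Remaining = 186 × (1/2)^0.40273 = 186 × 0.75643 ≈ 140.7 μg/mL.

141 μg/mL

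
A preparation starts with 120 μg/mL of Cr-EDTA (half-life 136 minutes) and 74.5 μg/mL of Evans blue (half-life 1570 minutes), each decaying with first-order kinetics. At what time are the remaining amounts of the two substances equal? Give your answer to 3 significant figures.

102 minutes

Set 120·(1/2)^(t/136) = 74.5·(1/2)^(t/1570).
Taking log₂: log₂(120/74.5) = t·(1/136 − 1/1570).
log₂(1.6107) = 0.68772; 1/136 − 1/1570 = 0.006716.
t = 0.68772 / 0.006716 ≈ 102.4 minutes.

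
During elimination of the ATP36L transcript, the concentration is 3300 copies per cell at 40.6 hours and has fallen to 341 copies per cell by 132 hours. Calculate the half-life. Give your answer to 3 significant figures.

Over Δt = 132 − 40.6 = 91.4 hours, the level fell by a factor of 3300/341 ≈ 9.6774.
n = log₂(9.6774) ≈ 3.2746 half-lives, so t½ = 91.4/3.2746 ≈ 27.912 hours.

27.9 hours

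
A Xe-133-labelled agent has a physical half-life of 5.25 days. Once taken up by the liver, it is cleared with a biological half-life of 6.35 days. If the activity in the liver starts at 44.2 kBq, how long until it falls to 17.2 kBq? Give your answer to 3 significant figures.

1/t_eff = 1/t_phys + 1/t_biol = 1/5.25 + 1/6.35 = 0.34796 per day.
t_eff = 5.25 × 6.35 / (5.25 + 6.35) ≈ 2.8739 days.
n = log₂(44.2/17.2) ≈ 1.3616; t = 1.3616 × 2.8739 ≈ 3.9132 days.

3.91 days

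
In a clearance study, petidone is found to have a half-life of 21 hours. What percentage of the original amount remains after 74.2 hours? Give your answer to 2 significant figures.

n = 74.2/21 ≈ 3.5333 half-lives.
Fraction remaining = (1/2)^3.5333 ≈ 0.08637, i.e. 8.637%.

8.6%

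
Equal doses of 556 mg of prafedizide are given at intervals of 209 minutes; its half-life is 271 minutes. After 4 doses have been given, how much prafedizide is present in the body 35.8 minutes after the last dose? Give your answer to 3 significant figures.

1080 mg

The 4 doses were given 662.8, 453.8, 244.8, 35.8 minutes ago.
Total = 556·(1/2)^(662.8/271) + 556·(1/2)^(453.8/271) + 556·(1/2)^(244.8/271) + 556·(1/2)^(35.8/271)
      = 102.05 + 174.18 + 297.27 + 507.35 ≈ 1080.8 mg.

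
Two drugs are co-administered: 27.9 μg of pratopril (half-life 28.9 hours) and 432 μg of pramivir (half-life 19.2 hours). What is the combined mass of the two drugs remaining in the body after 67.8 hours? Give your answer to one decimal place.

pratopril: 27.9 × (1/2)^(67.8/28.9) = 27.9 × (1/2)^2.346 ≈ 5.4876 μg.
pramivir: 432 × (1/2)^(67.8/19.2) = 432 × (1/2)^3.5312 ≈ 37.366 μg.
Total = 5.4876 + 37.366 ≈ 42.853 μg.

42.9 μg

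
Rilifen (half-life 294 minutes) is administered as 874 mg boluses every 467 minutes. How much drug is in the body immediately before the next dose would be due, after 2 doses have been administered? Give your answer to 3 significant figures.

387 mg

The 2 doses were given 934, 467 minutes ago.
Total = 874·(1/2)^(934/294) + 874·(1/2)^(467/294)
      = 96.645 + 290.63 ≈ 387.28 mg.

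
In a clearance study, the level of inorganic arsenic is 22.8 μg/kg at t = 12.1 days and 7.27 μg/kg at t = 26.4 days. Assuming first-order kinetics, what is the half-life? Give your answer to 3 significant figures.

8.67 days

Over Δt = 26.4 − 12.1 = 14.3 days, the level fell by a factor of 22.8/7.27 ≈ 3.1362.
n = log₂(3.1362) ≈ 1.649 half-lives, so t½ = 14.3/1.649 ≈ 8.6719 days.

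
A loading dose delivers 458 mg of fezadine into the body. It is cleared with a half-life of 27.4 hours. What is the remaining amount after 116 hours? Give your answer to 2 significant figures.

24 mg

Number of half-lives: n = 116/27.4 ≈ 4.2336.
Remaining = 458 × (1/2)^4.2336 = 458 × 0.053158 ≈ 24.346 mg.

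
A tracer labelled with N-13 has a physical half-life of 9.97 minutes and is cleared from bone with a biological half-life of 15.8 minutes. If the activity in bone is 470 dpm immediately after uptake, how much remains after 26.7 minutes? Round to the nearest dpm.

1/t_eff = 1/t_phys + 1/t_biol = 1/9.97 + 1/15.8 = 0.16359 per minute.
t_eff = 9.97 × 15.8 / (9.97 + 15.8) ≈ 6.1128 minutes.
Remaining = 470 × (1/2)^(26.7/6.1128) = 470 × (1/2)^4.3679 ≈ 22.763 dpm.

23 dpm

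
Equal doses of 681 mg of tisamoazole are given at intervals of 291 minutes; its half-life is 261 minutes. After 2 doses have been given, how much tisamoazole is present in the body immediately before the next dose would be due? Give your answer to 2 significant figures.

The 2 doses were given 582, 291 minutes ago.
Total = 681·(1/2)^(582/261) + 681·(1/2)^(291/261)
      = 145.17 + 314.42 ≈ 459.6 mg.

460 mg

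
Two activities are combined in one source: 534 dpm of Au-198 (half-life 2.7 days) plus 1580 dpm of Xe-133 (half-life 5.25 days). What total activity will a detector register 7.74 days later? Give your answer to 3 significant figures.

642 dpm

Au-198: 534 × (1/2)^(7.74/2.7) = 534 × (1/2)^2.8667 ≈ 73.213 dpm.
Xe-133: 1580 × (1/2)^(7.74/5.25) = 1580 × (1/2)^1.4743 ≈ 568.66 dpm.
Total = 73.213 + 568.66 ≈ 641.87 dpm.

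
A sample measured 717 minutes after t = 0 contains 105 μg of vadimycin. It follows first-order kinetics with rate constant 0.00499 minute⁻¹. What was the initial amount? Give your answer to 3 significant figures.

t½ = ln 2 / k = 0.69315 / 0.00499 ≈ 138.91 minutes.
Number of half-lives elapsed: n = 717/138.91 ≈ 5.1617.
A₀ = A × 2^n = 105 × 2^5.1617 = 105 × 35.796 ≈ 3758.6 μg.

3760 μg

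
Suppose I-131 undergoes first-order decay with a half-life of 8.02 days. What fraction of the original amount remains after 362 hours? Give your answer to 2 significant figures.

0.27

362 hours = 15.0833 days.
n = 15.0833/8.02 ≈ 1.8807 half-lives.
Fraction remaining = (1/2)^1.8807 ≈ 0.27155.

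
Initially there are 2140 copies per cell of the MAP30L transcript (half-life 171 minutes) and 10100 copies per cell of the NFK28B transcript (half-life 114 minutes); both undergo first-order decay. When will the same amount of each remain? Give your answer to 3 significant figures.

Set 2140·(1/2)^(t/171) = 10100·(1/2)^(t/114).
Taking log₂: log₂(2140/10100) = t·(1/171 − 1/114).
log₂(0.21188) = -2.2387; 1/171 − 1/114 = -0.002924.
t = -2.2387 / -0.002924 ≈ 765.63 minutes.

766 minutes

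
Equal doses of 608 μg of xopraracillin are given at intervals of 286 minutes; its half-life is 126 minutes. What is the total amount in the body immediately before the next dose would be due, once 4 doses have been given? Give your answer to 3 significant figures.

The 4 doses were given 1144, 858, 572, 286 minutes ago.
Total = 608·(1/2)^(1144/126) + 608·(1/2)^(858/126) + 608·(1/2)^(572/126) + 608·(1/2)^(286/126)
      = 1.1239 + 5.4204 + 26.141 + 126.07 ≈ 158.76 μg.

159 μg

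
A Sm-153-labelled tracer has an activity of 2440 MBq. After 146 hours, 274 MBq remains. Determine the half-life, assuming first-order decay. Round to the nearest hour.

A/A₀ = 274/2440 ≈ 0.1123.
n = log₂(8.9051) ≈ 3.1546 half-lives elapsed in 146 hours.
t½ = 146/3.1546 ≈ 46.281 hours.

46 hours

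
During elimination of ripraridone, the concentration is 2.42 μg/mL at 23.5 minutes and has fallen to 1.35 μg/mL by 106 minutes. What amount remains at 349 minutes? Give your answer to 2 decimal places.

Over Δt = 106 − 23.5 = 82.5 minutes, the level fell by a factor of 2.42/1.35 ≈ 1.7926.
n = log₂(1.7926) ≈ 0.84205 half-lives, so t½ = 82.5/0.84205 ≈ 97.975 minutes.
From t = 106 to t = 349: 1.35 × (1/2)^((349−106)/97.975) ≈ 0.24194 μg/mL.

0.24 μg/mL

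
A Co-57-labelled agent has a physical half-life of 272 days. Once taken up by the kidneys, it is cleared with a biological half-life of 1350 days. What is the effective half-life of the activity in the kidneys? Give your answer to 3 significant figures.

1/t_eff = 1/t_phys + 1/t_biol = 1/272 + 1/1350 = 0.0044172 per day.
t_eff = 272 × 1350 / (272 + 1350) ≈ 226.39 days.

226 days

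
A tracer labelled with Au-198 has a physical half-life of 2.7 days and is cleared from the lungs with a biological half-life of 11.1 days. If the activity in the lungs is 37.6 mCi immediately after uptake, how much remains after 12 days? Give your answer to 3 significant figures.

1/t_eff = 1/t_phys + 1/t_biol = 1/2.7 + 1/11.1 = 0.46046 per day.
t_eff = 2.7 × 11.1 / (2.7 + 11.1) ≈ 2.1717 days.
Remaining = 37.6 × (1/2)^(12/2.1717) = 37.6 × (1/2)^5.5255 ≈ 0.81628 mCi.

0.816 mCi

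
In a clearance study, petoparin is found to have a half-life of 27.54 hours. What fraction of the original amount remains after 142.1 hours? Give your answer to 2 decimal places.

n = 142.1/27.54 ≈ 5.1598 half-lives.
Fraction remaining = (1/2)^5.1598 ≈ 0.027974.

0.03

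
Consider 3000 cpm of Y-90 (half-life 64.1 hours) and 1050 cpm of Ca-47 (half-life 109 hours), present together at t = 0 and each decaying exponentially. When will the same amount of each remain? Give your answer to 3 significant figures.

236 hours

Set 3000·(1/2)^(t/64.1) = 1050·(1/2)^(t/109).
Taking log₂: log₂(3000/1050) = t·(1/64.1 − 1/109).
log₂(2.8571) = 1.5146; 1/64.1 − 1/109 = 0.0064263.
t = 1.5146 / 0.0064263 ≈ 235.68 hours.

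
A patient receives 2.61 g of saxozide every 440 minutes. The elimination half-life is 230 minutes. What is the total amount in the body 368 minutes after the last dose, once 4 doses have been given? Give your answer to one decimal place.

1.2 g

The 4 doses were given 1688, 1248, 808, 368 minutes ago.
Total = 2.61·(1/2)^(1688/230) + 2.61·(1/2)^(1248/230) + 2.61·(1/2)^(808/230) + 2.61·(1/2)^(368/230)
      = 0.016119 + 0.060705 + 0.22862 + 0.86098 ≈ 1.1664 g.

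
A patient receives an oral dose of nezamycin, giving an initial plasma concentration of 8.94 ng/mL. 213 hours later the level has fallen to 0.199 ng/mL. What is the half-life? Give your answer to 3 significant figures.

38.8 hours

A/A₀ = 0.199/8.94 ≈ 0.02226.
n = log₂(44.925) ≈ 5.4894 half-lives elapsed in 213 hours.
t½ = 213/5.4894 ≈ 38.802 hours.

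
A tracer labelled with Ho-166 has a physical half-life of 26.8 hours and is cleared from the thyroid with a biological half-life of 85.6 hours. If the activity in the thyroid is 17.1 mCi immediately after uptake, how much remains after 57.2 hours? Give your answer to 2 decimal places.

2.45 mCi

1/t_eff = 1/t_phys + 1/t_biol = 1/26.8 + 1/85.6 = 0.048996 per hour.
t_eff = 26.8 × 85.6 / (26.8 + 85.6) ≈ 20.41 hours.
Remaining = 17.1 × (1/2)^(57.2/20.41) = 17.1 × (1/2)^2.8026 ≈ 2.451 mCi.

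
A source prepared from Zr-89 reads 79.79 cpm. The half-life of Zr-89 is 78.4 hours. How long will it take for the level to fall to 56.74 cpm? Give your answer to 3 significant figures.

38.6 hours

Fraction remaining = 56.74/79.79 ≈ 0.71112.
n = log₂(79.79/56.74) = ln(1.4062)/ln 2 ≈ 0.49184 half-lives.
t = n × t½ = 0.49184 × 78.4 ≈ 38.56 hours.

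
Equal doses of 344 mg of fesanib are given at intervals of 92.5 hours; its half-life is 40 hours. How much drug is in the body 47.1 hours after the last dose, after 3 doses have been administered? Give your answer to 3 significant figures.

The 3 doses were given 232.1, 139.6, 47.1 hours ago.
Total = 344·(1/2)^(232.1/40) + 344·(1/2)^(139.6/40) + 344·(1/2)^(47.1/40)
      = 6.1636 + 30.617 + 152.09 ≈ 188.87 mg.

189 mg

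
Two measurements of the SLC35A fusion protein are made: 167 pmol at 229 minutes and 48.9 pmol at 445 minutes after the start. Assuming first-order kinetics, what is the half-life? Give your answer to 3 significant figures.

122 minutes

Over Δt = 445 − 229 = 216 minutes, the level fell by a factor of 167/48.9 ≈ 3.4151.
n = log₂(3.4151) ≈ 1.7719 half-lives, so t½ = 216/1.7719 ≈ 121.9 minutes.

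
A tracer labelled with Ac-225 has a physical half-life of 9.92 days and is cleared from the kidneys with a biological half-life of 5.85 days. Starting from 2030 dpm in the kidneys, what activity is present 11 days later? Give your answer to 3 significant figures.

256 dpm

1/t_eff = 1/t_phys + 1/t_biol = 1/9.92 + 1/5.85 = 0.27175 per day.
t_eff = 9.92 × 5.85 / (9.92 + 5.85) ≈ 3.6799 days.
Remaining = 2030 × (1/2)^(11/3.6799) = 2030 × (1/2)^2.9892 ≈ 255.65 dpm.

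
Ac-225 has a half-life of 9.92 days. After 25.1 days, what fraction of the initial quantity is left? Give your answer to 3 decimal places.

n = 25.1/9.92 ≈ 2.5302 half-lives.
Fraction remaining = (1/2)^2.5302 ≈ 0.17311.

0.173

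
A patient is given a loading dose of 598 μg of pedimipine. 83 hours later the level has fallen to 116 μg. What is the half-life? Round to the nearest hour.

35 hours

A/A₀ = 116/598 ≈ 0.19398.
n = log₂(5.1552) ≈ 2.366 half-lives elapsed in 83 hours.
t½ = 83/2.366 ≈ 35.08 hours.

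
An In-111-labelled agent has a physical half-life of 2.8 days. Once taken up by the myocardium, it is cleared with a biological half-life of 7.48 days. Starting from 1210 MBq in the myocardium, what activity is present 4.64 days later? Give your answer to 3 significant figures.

250 MBq

1/t_eff = 1/t_phys + 1/t_biol = 1/2.8 + 1/7.48 = 0.49083 per day.
t_eff = 2.8 × 7.48 / (2.8 + 7.48) ≈ 2.0374 days.
Remaining = 1210 × (1/2)^(4.64/2.0374) = 1210 × (1/2)^2.2775 ≈ 249.57 MBq.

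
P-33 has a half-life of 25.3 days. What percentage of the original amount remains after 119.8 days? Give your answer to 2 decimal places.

n = 119.8/25.3 ≈ 4.7352 half-lives.
Fraction remaining = (1/2)^4.7352 ≈ 0.037546, i.e. 3.7546%.

3.75%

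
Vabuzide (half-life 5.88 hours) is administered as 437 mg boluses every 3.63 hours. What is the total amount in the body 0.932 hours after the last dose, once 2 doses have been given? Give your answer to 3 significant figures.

647 mg

The 2 doses were given 4.562, 0.932 hours ago.
Total = 437·(1/2)^(4.562/5.88) + 437·(1/2)^(0.932/5.88)
      = 255.23 + 391.53 ≈ 646.76 mg.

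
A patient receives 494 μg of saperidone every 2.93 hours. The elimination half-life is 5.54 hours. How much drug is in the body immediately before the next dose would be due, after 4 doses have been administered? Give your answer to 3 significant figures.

858 μg

The 4 doses were given 11.72, 8.79, 5.86, 2.93 hours ago.
Total = 494·(1/2)^(11.72/5.54) + 494·(1/2)^(8.79/5.54) + 494·(1/2)^(5.86/5.54) + 494·(1/2)^(2.93/5.54)
      = 114 + 164.48 + 237.31 + 342.39 ≈ 858.17 μg.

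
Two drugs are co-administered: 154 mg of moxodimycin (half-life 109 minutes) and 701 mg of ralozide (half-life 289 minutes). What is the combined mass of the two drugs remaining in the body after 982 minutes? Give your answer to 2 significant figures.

moxodimycin: 154 × (1/2)^(982/109) = 154 × (1/2)^9.0092 ≈ 0.29887 mg.
ralozide: 701 × (1/2)^(982/289) = 701 × (1/2)^3.3979 ≈ 66.503 mg.
Total = 0.29887 + 66.503 ≈ 66.802 mg.

67 mg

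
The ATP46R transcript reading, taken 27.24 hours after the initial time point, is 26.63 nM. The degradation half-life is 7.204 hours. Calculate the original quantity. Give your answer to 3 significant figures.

Number of half-lives elapsed: n = 27.24/7.204 ≈ 3.7812.
A₀ = A × 2^n = 26.63 × 2^3.7812 = 26.63 × 13.749 ≈ 366.13 nM.

366 nM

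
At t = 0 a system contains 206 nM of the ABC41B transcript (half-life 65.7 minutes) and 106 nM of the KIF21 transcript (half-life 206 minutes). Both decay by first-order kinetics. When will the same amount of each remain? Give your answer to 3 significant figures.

92.5 minutes

Set 206·(1/2)^(t/65.7) = 106·(1/2)^(t/206).
Taking log₂: log₂(206/106) = t·(1/65.7 − 1/206).
log₂(1.9434) = 0.95858; 1/65.7 − 1/206 = 0.010366.
t = 0.95858 / 0.010366 ≈ 92.471 minutes.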